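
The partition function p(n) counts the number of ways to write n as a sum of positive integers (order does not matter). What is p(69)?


Using the generating function prod_{k>=1} 1/(1-x^k), we compute p(69).
By dynamic programming over parts 1 through 69:
p(69) = 3554345

3554345


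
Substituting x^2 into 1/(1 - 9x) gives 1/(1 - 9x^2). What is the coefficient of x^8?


The coefficient of x^(2m) in 1/(1 - 9x^2) is 9^m.
With n = 8 = 2*4, the coefficient is 9^4 = 6561.

6561


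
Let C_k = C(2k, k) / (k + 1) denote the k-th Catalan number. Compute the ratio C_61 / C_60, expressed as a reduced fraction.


Using C_k = (2k)! / (k! (k+1)!), the ratio C_{k+1}/C_k simplifies to
C_{k+1}/C_k = [(2k+2)! / ((k+1)! (k+2)!)] * [k! (k+1)! / (2k)!]
 = (2k+2)(2k+1) / ((k+1)(k+2)) = 2(2k+1) / (k+2).
For k = 60: 2(2*60 + 1) / (60 + 2) = 242/62 = 121/31.

121/31


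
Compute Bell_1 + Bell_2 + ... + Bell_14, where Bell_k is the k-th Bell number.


Recall Bell_k counts set partitions of a k-set (with Bell_0 = 1 by convention).
Bell_1 through Bell_14: 1, 2, 5, 15, 52, 203, 877, 4140, 21147, 115975, 678570, 4213597, 27644437, 190899322
Sum = 1 + 2 + 5 + 15 + 52 + 203 + 877 + 4140 + 21147 + 115975 + 678570 + 4213597 + 27644437 + 190899322 = 223578343.

223578343


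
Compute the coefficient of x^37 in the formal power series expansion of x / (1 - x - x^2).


Let f(x) = sum_{k>=0} a_k x^k. Multiplying f(x) * (1 - x - x^2) = x and matching coefficients gives a_0 = 0, a_1 = 1, and a_k = a_{k-1} + a_{k-2} for k >= 2. These are the Fibonacci numbers F_k.
Iterating from F_0 = 0, F_1 = 1:
F_0=0, F_1=1, F_2=1, F_3=2, F_4=3, F_5=5, F_6=8, F_7=13, F_8=21, F_9=34, ...
F_37 = 24157817.

24157817


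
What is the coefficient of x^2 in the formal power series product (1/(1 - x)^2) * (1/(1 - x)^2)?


Combine the factors: (1/(1 - x)^2) * (1/(1 - x)^2) = 1/(1 - x)^4.
Then use 1/(1 - x)^r = sum_{k>=0} C(k + r - 1, r - 1) x^k with r = 4 and k = 2:
C(5, 3) = 10.

10


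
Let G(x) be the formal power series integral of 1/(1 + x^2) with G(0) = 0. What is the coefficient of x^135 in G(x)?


1/(1 + x^2) = sum_{j>=0} (-1)^j x^(2j). Integrating termwise with G(0) = 0:
G(x) = sum_{j>=0} (-1)^j x^(2j+1) / (2j+1) = arctan(x).
Only odd powers are nonzero. For x^135 write 135 = 2*67 + 1, giving
(-1)^67 / 135 = -1/135 = -1/135.

-1/135


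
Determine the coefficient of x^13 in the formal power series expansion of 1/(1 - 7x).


The geometric series identity gives 1/(1 - c x) = sum_{k>=0} c^k x^k, so the coefficient of x^k is c^k.
Here c = 7 and k = 13.
Computing: 7^13 = 96889010407

96889010407


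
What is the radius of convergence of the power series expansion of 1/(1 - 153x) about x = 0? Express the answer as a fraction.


Expanding 1/(1 - 153x) = sum_{k>=0} 153^k x^k, the series converges when |153x| < 1, i.e., |x| < 1/153.
So the radius of convergence is 1/153 = 1/153.

1/153


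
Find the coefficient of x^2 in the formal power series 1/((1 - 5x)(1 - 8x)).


By partial fractions or Cauchy convolution:
The coefficient equals sum_{k=0}^{2} 5^k * 8^(2-k).
= 129

129


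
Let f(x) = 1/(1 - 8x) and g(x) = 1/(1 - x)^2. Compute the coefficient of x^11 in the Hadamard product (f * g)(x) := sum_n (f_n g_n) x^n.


f has coefficients f_k = 8^k. For g = 1/(1 - x)^2 the coefficient is g_k = C(k + 1, 1) = k + 1. The Hadamard coefficient is (f * g)_k = 8^k * (k + 1).
For k = 11: 8^11 * 12 = 8589934592 * 12 = 103079215104.

103079215104


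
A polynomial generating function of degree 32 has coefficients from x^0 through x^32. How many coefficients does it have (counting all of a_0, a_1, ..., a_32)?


A polynomial of degree 32 takes the form a_0 + a_1 x + ... + a_32 x^32.
The number of coefficients is 32 + 1 = 33.

33


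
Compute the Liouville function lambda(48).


The Liouville function is lambda(k) = (-1)^Omega(k), where Omega(k) counts the prime factors of k with multiplicity.
Factoring: 48 = 2 * 2 * 2 * 2 * 3, so Omega(48) = 5.
lambda(48) = (-1)^5 = -1.

-1


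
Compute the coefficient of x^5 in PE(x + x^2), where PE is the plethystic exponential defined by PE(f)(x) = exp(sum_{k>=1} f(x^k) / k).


With f(x) = x + x^2, the exponent is sum_{k>=1} (x^k + x^(2k)) / k = -ln(1 - x) - ln(1 - x^2). Exponentiating:
PE(x + x^2) = 1 / ((1 - x)(1 - x^2)).
This is the generating function for partitions of n into parts of size 1 or 2. The number of 2's can be any j in 0..2, and the rest are 1's, so
[x^5] = floor(5/2) + 1 = 3.

3


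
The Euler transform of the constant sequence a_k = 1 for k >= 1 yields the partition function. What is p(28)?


The Euler transform converts the sequence a_k = 1 into the number of integer partitions.
Using the recurrence or dynamic programming:
p(28) = 3718

3718


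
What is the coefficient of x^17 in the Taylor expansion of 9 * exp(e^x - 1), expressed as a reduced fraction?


exp(e^x - 1) = sum_{k>=0} Bell_k x^k / k!, where Bell_k is the k-th Bell number.
So the coefficient of x^17 is 9 * Bell_17 / 17!.
Computing: Bell_17 = 82864869804 and 17! = 355687428096000, giving
9 * 82864869804/355687428096000 = 255755771/121977856000.

255755771/121977856000


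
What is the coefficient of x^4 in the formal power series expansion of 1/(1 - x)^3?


The negative binomial / multiset identity is
1/(1 - x)^r = sum_{k>=0} C(k + r - 1, r - 1) x^k.
Here r = 3 and k = 4, so the coefficient is
C(4 + 2, 2) = C(6, 2)
= 15

15


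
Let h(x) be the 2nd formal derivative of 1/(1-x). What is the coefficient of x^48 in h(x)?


Differentiating 2 times: d^2/dx^2 [1/(1-x)] = 2!/(1-x)^3.
The expansion 1/(1-x)^3 = sum_{k>=0} C(k+2, 2) x^k, so the coefficient of x^n in 2!/(1-x)^3 is 2! * C(n+2, 2).
For n = 48: 2 * C(50, 2) = 2 * 1225 = 2450

2450


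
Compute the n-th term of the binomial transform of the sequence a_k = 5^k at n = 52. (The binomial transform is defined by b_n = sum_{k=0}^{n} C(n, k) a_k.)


With a_k = 5^k, b_n = sum_{k=0}^{n} C(n, k) 5^k = (1 + 5)^n by the binomial theorem.
For n = 52: (1 + 5)^52 = 6^52 = 29098125988731506183153025616435306561536.

29098125988731506183153025616435306561536


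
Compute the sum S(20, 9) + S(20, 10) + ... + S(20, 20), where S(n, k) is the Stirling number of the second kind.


By definition, S(n, k) counts partitions of an n-set into exactly k nonempty blocks.
Computing row n = 20 for k = 9..20:
S(20, k): 12011282644725, 5917584964655, 1900842429486, 411016633391, 61068660380, 6302524580, 452329200, 22350954, 741285, 15675, 190, 1
Sum = 20308573294522.

20308573294522


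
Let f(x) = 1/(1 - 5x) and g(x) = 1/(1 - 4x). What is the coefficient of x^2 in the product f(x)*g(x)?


The coefficient of x^n in f*g is the Cauchy product: sum_{k=0}^{n} a^k * b^(n-k).
With a=5, b=4, n=2:
sum_{k=0}^{2} 5^k * 4^(2-k)
= 61

61


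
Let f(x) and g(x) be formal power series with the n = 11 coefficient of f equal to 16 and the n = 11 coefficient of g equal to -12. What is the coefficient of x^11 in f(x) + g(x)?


Addition of formal power series is termwise.
The coefficient of x^11 in f + g = 16 + -12
= 4

4


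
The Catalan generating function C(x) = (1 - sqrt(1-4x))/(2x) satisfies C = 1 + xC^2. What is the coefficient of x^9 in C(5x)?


Substituting x -> 5x scales the n-th coefficient by 5^n, so [x^9] C(5x) = 5^9 * C_9.
C_9 = C(2*9, 9)/(10) = 48620/10 = 4862.
So 5^9 * 4862 = 1953125 * 4862 = 9496093750.

9496093750


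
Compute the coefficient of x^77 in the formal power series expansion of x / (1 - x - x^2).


Let f(x) = sum_{k>=0} a_k x^k. Multiplying f(x) * (1 - x - x^2) = x and matching coefficients gives a_0 = 0, a_1 = 1, and a_k = a_{k-1} + a_{k-2} for k >= 2. These are the Fibonacci numbers F_k.
Iterating from F_0 = 0, F_1 = 1:
F_0=0, F_1=1, F_2=1, F_3=2, F_4=3, F_5=5, F_6=8, F_7=13, F_8=21, F_9=34, ...
F_77 = 5527939700884757.

5527939700884757


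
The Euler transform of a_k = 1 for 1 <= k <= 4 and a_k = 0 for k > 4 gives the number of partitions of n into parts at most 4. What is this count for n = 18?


Partitions of 18 into parts at most 4:
Using generating function (1-x)^(-1)(1-x^2)^(-1)...(1-x^4)^(-1),
the coefficient of x^18 = 84

84


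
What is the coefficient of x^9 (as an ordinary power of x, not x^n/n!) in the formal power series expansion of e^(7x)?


The exponential series is e^y = sum_{k>=0} y^k / k!. Substituting y = 7x gives
e^(7x) = sum_{k>=0} 7^k x^k / k!.
So the coefficient of x^n is a^n/n! with a = 7, n = 9:
7^9 / 9! = 40353607/362880 = 5764801/51840

5764801/51840


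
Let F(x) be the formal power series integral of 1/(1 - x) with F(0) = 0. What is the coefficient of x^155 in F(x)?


1/(1 - x) = sum_{k>=0} x^k. Integrating termwise and using F(0) = 0 gives
F(x) = sum_{k>=0} x^(k+1) / (k+1) = sum_{m>=1} x^m / m = -ln(1 - x).
So the coefficient of x^155 is 1/155 = 1/155.

1/155


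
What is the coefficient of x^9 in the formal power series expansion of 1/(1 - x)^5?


The expansion 1/(1 - x)^r = sum_{k>=0} C(k + r - 1, r - 1) x^k follows from the multiset / negative-binomial theorem (or from repeated differentiation of the geometric series).
For r = 5 and k = 9:
C(13, 4) = 6227020800 / (24 * 362880) = 715.

715


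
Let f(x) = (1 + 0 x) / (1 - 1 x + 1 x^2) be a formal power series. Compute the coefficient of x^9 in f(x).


Write f(x) = sum_{k>=0} a_k x^k. Multiplying both sides by 1 - 1 x + 1 x^2 gives
(1 - 1 x + 1 x^2) sum_{k>=0} a_k x^k = 1 + 0 x.
Matching coefficients:
 x^0: a_0 = 1
 x^1: a_1 - 1 a_0 = 0  =>  a_1 = 1*1 + 0 = 1
 x^k (k >= 2): a_k = 1 a_{k-1} - 1 a_{k-2}.
Iterating: a_2 = 0, a_3 = -1, a_4 = -1, a_5 = 0, a_6 = 1, a_7 = 1, a_8 = 0, a_9 = -1.
So the coefficient of x^9 is -1.

-1


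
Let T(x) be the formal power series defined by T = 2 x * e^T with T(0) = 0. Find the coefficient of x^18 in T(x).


Apply the Lagrange inversion formula: if T = 2 x * phi(T) with phi(t) = e^t, then
[x^n] T = 2^n * (1/n) [t^(n-1)] phi(t)^n = 2^n * (1/n) [t^(n-1)] e^(n t) = 2^n * (1/n) * n^(n-1) / (n-1)! = 2^n * n^(n-1) / n!.
When c = 1 this is the Cayley count of rooted labeled trees on n vertices, divided by n!.
For n = 18: 2^18 * 18^17 / 18! = 262144 * 2185911559738696531968/6402373705728000 = 1332669751402954752/14889875.

1332669751402954752/14889875


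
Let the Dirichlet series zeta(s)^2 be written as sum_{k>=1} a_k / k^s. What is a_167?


The Dirichlet convolution of the constant function 1 with itself gives (1 * 1)(k) = sum_{d | k} 1 = d(k), the number of positive divisors of k.
Since zeta(s) = sum_{k>=1} 1/k^s, we have zeta(s)^2 = sum_{k>=1} d(k)/k^s, so a_k = d(k).
For k = 167: the divisors are 1, 167.
Count = 2.

2


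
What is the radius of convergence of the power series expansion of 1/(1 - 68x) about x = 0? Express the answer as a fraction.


Expanding 1/(1 - 68x) = sum_{k>=0} 68^k x^k, the series converges when |68x| < 1, i.e., |x| < 1/68.
So the radius of convergence is 1/68 = 1/68.

1/68


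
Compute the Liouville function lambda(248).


The Liouville function is lambda(k) = (-1)^Omega(k), where Omega(k) counts the prime factors of k with multiplicity.
Factoring: 248 = 2 * 2 * 2 * 31, so Omega(248) = 4.
lambda(248) = (-1)^4 = 1.

1


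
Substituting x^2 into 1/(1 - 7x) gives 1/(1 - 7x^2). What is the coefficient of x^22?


The coefficient of x^(2m) in 1/(1 - 7x^2) is 7^m.
With n = 22 = 2*11, the coefficient is 7^11 = 1977326743.

1977326743


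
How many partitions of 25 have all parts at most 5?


Using the generating function (1-x)^(-1)(1-x^2)^(-1)...(1-x^5)^(-1),
the coefficient of x^25 counts these restricted partitions.
Result = 377

377


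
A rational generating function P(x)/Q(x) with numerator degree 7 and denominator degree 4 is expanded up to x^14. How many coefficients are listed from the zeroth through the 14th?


Expanding up to x^14 gives the coefficients for x^0, x^1, ..., x^14.
That is 14 + 1 = 15 coefficients in total.

15


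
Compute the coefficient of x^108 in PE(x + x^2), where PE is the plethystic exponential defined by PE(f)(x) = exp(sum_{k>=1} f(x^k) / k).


With f(x) = x + x^2, the exponent is sum_{k>=1} (x^k + x^(2k)) / k = -ln(1 - x) - ln(1 - x^2). Exponentiating:
PE(x + x^2) = 1 / ((1 - x)(1 - x^2)).
This is the generating function for partitions of n into parts of size 1 or 2. The number of 2's can be any j in 0..54, and the rest are 1's, so
[x^108] = floor(108/2) + 1 = 55.

55


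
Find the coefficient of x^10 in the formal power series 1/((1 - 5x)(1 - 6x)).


By partial fractions or Cauchy convolution:
The coefficient equals sum_{k=0}^{10} 5^k * 6^(10-k).
= 313968931

313968931


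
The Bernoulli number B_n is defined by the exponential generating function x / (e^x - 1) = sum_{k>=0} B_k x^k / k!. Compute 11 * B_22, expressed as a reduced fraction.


Bernoulli numbers can also be computed recursively via B_0 = 1 and sum_{j=0}^{m} C(m+1, j) B_j = 0 for m >= 1. Odd-index Bernoulli numbers vanish for k >= 3.
Computing B_22 = 854513/138, so 11 * B_22 = 11 * 854513/138 = 9399643/138.

9399643/138


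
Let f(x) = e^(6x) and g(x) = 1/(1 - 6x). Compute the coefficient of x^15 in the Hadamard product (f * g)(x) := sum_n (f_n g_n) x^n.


Expanding: f_k = 6^k/k! (from e^(6x)) and g_k = 6^k (from 1/(1 - 6x)). So the Hadamard coefficient (f * g)_k = 6^k 6^k / k! = (36)^k / k!.
For k = 15: 36^15/15! = 221073919720733357899776/1307674368000 = 148074416822550528/875875.

148074416822550528/875875


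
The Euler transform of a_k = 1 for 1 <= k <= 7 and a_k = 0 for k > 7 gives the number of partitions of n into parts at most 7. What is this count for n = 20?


Partitions of 20 into parts at most 7:
Using generating function (1-x)^(-1)(1-x^2)^(-1)...(1-x^7)^(-1),
the coefficient of x^20 = 364

364


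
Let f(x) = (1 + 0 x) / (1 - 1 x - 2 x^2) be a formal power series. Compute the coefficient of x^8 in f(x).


Write f(x) = sum_{k>=0} a_k x^k. Multiplying both sides by 1 - 1 x - 2 x^2 gives
(1 - 1 x - 2 x^2) sum_{k>=0} a_k x^k = 1 + 0 x.
Matching coefficients:
 x^0: a_0 = 1
 x^1: a_1 - 1 a_0 = 0  =>  a_1 = 1*1 + 0 = 1
 x^k (k >= 2): a_k = 1 a_{k-1} + 2 a_{k-2}.
Iterating: a_2 = 3, a_3 = 5, a_4 = 11, a_5 = 21, a_6 = 43, a_7 = 85, a_8 = 171.
So the coefficient of x^8 is 171.

171


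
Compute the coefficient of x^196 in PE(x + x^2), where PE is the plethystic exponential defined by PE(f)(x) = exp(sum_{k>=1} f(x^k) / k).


With f(x) = x + x^2, the exponent is sum_{k>=1} (x^k + x^(2k)) / k = -ln(1 - x) - ln(1 - x^2). Exponentiating:
PE(x + x^2) = 1 / ((1 - x)(1 - x^2)).
This is the generating function for partitions of n into parts of size 1 or 2. The number of 2's can be any j in 0..98, and the rest are 1's, so
[x^196] = floor(196/2) + 1 = 99.

99


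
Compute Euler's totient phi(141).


phi(n) counts integers in [1, n] coprime to n. Using the multiplicative formula phi(n) = n * prod_{p | n} (1 - 1/p):
141 = 3 * 47, so
phi(141) = 141 * (1 - 1/3) * (1 - 1/47) = 92.

92


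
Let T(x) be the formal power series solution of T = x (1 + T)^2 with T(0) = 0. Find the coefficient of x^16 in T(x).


Apply the Lagrange inversion formula: if T = x * phi(T) with phi(t) = (1 + t)^2, then [x^n] T = (1/n) [t^(n-1)] phi(t)^n = (1/n) [t^(n-1)] (1 + t)^(2n) = (1/n) C(2n, n-1).
Using the identity C(2n, n-1) = C(2n, n) * n / (n+1), the unscaled factor equals C(2n, n) / (n+1) = C_n, the n-th Catalan number.
For n = 16: C_16 = C(32, 16) / 17 = 601080390/17 = 35357670 = 35357670.

35357670


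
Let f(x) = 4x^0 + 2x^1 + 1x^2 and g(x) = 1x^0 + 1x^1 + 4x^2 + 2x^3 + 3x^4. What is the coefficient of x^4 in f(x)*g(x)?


Cauchy product at x^4:
4*3 + 2*2 + 1*4
= 20

20


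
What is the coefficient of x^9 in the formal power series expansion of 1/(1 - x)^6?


The negative binomial / multiset identity is
1/(1 - x)^r = sum_{k>=0} C(k + r - 1, r - 1) x^k.
Here r = 6 and k = 9, so the coefficient is
C(9 + 5, 5) = C(14, 5)
= 2002

2002


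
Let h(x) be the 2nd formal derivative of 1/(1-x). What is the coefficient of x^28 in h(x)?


Differentiating 2 times: d^2/dx^2 [1/(1-x)] = 2!/(1-x)^3.
The expansion 1/(1-x)^3 = sum_{k>=0} C(k+2, 2) x^k, so the coefficient of x^n in 2!/(1-x)^3 is 2! * C(n+2, 2).
For n = 28: 2 * C(30, 2) = 2 * 435 = 870

870


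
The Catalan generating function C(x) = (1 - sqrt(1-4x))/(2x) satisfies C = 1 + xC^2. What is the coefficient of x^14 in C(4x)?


Substituting x -> 4x scales the n-th coefficient by 4^n, so [x^14] C(4x) = 4^14 * C_14.
C_14 = C(2*14, 14)/(15) = 40116600/15 = 2674440.
So 4^14 * 2674440 = 268435456 * 2674440 = 717914520944640.

717914520944640


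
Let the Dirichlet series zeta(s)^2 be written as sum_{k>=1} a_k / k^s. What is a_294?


The Dirichlet convolution of the constant function 1 with itself gives (1 * 1)(k) = sum_{d | k} 1 = d(k), the number of positive divisors of k.
Since zeta(s) = sum_{k>=1} 1/k^s, we have zeta(s)^2 = sum_{k>=1} d(k)/k^s, so a_k = d(k).
For k = 294: the divisors are 1, 2, 3, 6, 7, 14, 21, 42, 49, 98, 147, 294.
Count = 12.

12


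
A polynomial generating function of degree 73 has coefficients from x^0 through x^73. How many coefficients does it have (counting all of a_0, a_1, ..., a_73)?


A polynomial of degree 73 takes the form a_0 + a_1 x + ... + a_73 x^73.
The number of coefficients is 73 + 1 = 74.

74


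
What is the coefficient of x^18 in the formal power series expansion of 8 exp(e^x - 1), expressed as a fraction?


exp(e^x - 1) is the exponential generating function for the Bell numbers Bell_k: exp(e^x - 1) = sum_{k>=0} Bell_k x^k / k!.
So the coefficient of x^18 in 8 exp(e^x - 1) is 8 Bell_18 / 18!.
Computing: Bell_18 = 682076806159 and 18! = 6402373705728000, giving
8 * 682076806159/6402373705728000 = 97439543737/114328101888000.

97439543737/114328101888000


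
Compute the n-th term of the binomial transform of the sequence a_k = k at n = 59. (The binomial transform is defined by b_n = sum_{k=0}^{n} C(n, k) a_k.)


With a_k = k, b_n = sum_{k=0}^{n} C(n, k) k. Using k * C(n, k) = n * C(n-1, k-1) gives b_n = n * sum_{k>=1} C(n-1, k-1) = n * 2^(n-1).
For n = 59: 59 * 2^58 = 59 * 288230376151711744 = 17005592192950992896.

17005592192950992896


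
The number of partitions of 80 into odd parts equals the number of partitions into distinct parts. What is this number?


Computing partitions of 80 into odd parts (1, 3, 5, ...):
Using the generating function prod_{k>=0} 1/(1-x^(2k+1)),
the count is 77312

77312


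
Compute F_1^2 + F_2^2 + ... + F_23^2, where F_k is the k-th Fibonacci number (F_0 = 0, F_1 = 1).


There is a standard identity sum_{k=0}^{N} F_k^2 = F_N * F_{N+1} (proved inductively from the telescoping relation F_k^2 = F_k F_{k+1} - F_{k-1} F_k). Then
sum_{k=1}^{23} F_k^2 = F_23 F_24 - F_0 F_1.
Computing: F_23 = 28657, F_24 = 46368, F_0 = 0, F_1 = 1.
Sum = 28657 * 46368 - 0 * 1 = 1328767776.

1328767776


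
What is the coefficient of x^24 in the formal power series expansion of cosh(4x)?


The Maclaurin series is cosh(t) = sum_{m>=0} t^(2m) / (2m)!, so substituting t = 4x, only even powers of x are nonzero, with coefficient of x^(2m) equal to 4^(2m) / (2m)!.
For x^24 the coefficient is 4^24/24! = 281474976710656/620448401733239439360000 = 67108864/147926426347074375.

67108864/147926426347074375


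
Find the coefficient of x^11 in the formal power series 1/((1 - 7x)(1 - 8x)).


By partial fractions or Cauchy convolution:
The coefficient equals sum_{k=0}^{11} 7^k * 8^(11-k).
= 54878189535

54878189535


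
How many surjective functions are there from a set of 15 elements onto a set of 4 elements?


By inclusion-exclusion on which target elements are missed, the number of surjections from an n-set onto a k-set is
surj(n, k) = sum_{j=0}^{k} (-1)^j C(k, j) (k - j)^n.
Equivalently surj(n, k) = k! * S(n, k), where S(n, k) is the Stirling number of the second kind.
For n = 15, k = 4:
S(15, 4) = 42355950, so
surj = 4! * 42355950 = 24 * 42355950 = 1016542800.

1016542800


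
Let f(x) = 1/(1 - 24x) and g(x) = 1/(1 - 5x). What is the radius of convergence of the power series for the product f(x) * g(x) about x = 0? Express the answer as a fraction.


The radius of 1/(1 - 24x) is 1/24 (nearest singularity at x = 1/24), and the radius of 1/(1 - 5x) is 1/5.
The product f(x)*g(x) = 1/((1 - 24x)(1 - 5x)) has singularities at both 1/24 and 1/5, so its radius of convergence is the distance to the nearest one:
min(1/24, 1/5) = 1/24.

1/24


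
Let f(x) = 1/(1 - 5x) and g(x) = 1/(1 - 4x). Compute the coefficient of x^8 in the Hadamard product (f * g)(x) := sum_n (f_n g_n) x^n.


f has coefficients f_k = 5^k and g has coefficients g_k = 4^k, so the Hadamard product has coefficient (f*g)_k = 5^k * 4^k = 20^k.
For k = 8: 20^8 = 25600000000.

25600000000


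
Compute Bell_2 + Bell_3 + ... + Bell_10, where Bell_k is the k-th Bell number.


Recall Bell_k counts set partitions of a k-set (with Bell_0 = 1 by convention).
Bell_2 through Bell_10: 2, 5, 15, 52, 203, 877, 4140, 21147, 115975
Sum = 2 + 5 + 15 + 52 + 203 + 877 + 4140 + 21147 + 115975 = 142416.

142416


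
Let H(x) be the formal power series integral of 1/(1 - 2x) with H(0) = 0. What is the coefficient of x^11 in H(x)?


1/(1 - 2x) = sum_{k>=0} 2^k x^k. Integrating termwise with H(0) = 0:
H(x) = sum_{k>=0} 2^k x^(k+1) / (k+1) = sum_{m>=1} 2^(m-1) x^m / m.
For m = 11: 2^10/11 = 1024/11 = 1024/11.

1024/11


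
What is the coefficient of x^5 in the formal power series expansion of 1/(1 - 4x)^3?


The general identity 1/(1 - c x)^r = sum_{k>=0} c^k C(k + r - 1, r - 1) x^k follows by substituting y = c x into 1/(1 - y)^r = sum_{k>=0} C(k + r - 1, r - 1) y^k.
For c = 4, r = 3, k = 5:
4^5 * C(7, 2) = 1024 * 21 = 21504.

21504


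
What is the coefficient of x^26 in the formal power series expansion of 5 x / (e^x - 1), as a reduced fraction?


The exponential generating function for Bernoulli numbers is
x / (e^x - 1) = sum_{k>=0} B_k x^k / k!.
So the coefficient of x^26 in 5 x / (e^x - 1) is 5 B_26 / 26!.
Computing: B_26 = 8553103/6, 26! = 403291461126605635584000000, giving
5 * 8553103/6 / 403291461126605635584000000 = 657931/37226904103994366361600000.

657931/37226904103994366361600000


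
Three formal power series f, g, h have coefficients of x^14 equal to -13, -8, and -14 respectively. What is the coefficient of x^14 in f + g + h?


Series addition is componentwise:
-13 + -8 + -14
= -35

-35


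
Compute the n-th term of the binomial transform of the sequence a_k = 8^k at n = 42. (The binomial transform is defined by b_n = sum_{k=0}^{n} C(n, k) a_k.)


With a_k = 8^k, b_n = sum_{k=0}^{n} C(n, k) 8^k = (1 + 8)^n by the binomial theorem.
For n = 42: (1 + 8)^42 = 9^42 = 11972515182562019788602740026717047105681.

11972515182562019788602740026717047105681


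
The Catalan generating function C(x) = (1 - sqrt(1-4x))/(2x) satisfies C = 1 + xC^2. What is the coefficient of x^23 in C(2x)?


Substituting x -> 2x scales the n-th coefficient by 2^n, so [x^23] C(2x) = 2^23 * C_23.
C_23 = C(2*23, 23)/(24) = 8233430727600/24 = 343059613650.
So 2^23 * 343059613650 = 8388608 * 343059613650 = 2877792619541299200.

2877792619541299200


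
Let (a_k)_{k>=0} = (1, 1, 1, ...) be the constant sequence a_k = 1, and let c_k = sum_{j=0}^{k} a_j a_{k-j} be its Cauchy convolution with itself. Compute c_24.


Since a_j = 1 for all j >= 0, the convolution sum becomes
c_k = sum_{j=0}^{k} 1 * 1 = 1 * (k + 1).
Equivalently, the generating function of (a_k) is 1/(1 - x) and its square is 1/(1 - x)^2 = sum_{k>=0} 1(k + 1) x^k.
For k = 24: 1 * 25 = 25.

25


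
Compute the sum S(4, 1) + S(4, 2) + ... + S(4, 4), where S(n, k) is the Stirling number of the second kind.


By definition, S(n, k) counts partitions of an n-set into exactly k nonempty blocks.
Computing row n = 4 for k = 1..4:
S(4, k): 1, 7, 6, 1
Sum = 15. (This equals Bell_4 since the sum runs over all k.)

15


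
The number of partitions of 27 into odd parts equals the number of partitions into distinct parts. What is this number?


Computing partitions of 27 into odd parts (1, 3, 5, ...):
Using the generating function prod_{k>=0} 1/(1-x^(2k+1)),
the count is 192

192


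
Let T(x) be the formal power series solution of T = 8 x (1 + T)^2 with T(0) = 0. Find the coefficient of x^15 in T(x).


Apply the Lagrange inversion formula: if T = 8 x * phi(T) with phi(t) = (1 + t)^2, then [x^n] T = 8^n * (1/n) [t^(n-1)] phi(t)^n = 8^n * (1/n) [t^(n-1)] (1 + t)^(2n) = 8^n * (1/n) C(2n, n-1).
Using the identity C(2n, n-1) = C(2n, n) * n / (n+1), the unscaled factor equals C(2n, n) / (n+1) = C_n, the n-th Catalan number.
For n = 15: C_15 = C(30, 15) / 16 = 155117520/16 = 9694845.
With the 8^15 = 35184372088832 factor, the coefficient is 35184372088832 * 9694845 = 341107033823552471040.

341107033823552471040


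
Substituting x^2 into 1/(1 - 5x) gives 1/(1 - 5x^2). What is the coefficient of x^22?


The coefficient of x^(2m) in 1/(1 - 5x^2) is 5^m.
With n = 22 = 2*11, the coefficient is 5^11 = 48828125.

48828125


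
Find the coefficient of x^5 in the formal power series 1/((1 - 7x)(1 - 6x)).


By partial fractions or Cauchy convolution:
The coefficient equals sum_{k=0}^{5} 7^k * 6^(5-k).
= 70993

70993


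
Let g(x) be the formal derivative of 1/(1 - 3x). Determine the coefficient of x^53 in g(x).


Differentiate termwise: d/dx sum_{k>=0} 3^k x^k = sum_{k>=1} k 3^k x^(k-1) = sum_{j>=0} (j+1) 3^(j+1) x^j.
Equivalently, d/dx [1/(1 - 3x)] = 3/(1 - 3x)^2.
For j = 53: 54 * 3^54 = 54 * 58149737003040059690390169 = 3140085798164163223281069126.

3140085798164163223281069126


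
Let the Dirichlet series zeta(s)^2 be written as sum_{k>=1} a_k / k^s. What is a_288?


The Dirichlet convolution of the constant function 1 with itself gives (1 * 1)(k) = sum_{d | k} 1 = d(k), the number of positive divisors of k.
Since zeta(s) = sum_{k>=1} 1/k^s, we have zeta(s)^2 = sum_{k>=1} d(k)/k^s, so a_k = d(k).
For k = 288: the divisors are 1, 2, 3, 4, 6, 8, 9, 12, 16, 18, 24, 32, 36, 48, 72, 96, 144, 288.
Count = 18.

18


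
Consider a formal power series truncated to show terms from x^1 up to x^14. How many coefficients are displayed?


From x^1 to x^14 inclusive, the count is 14 - 1 + 1 = 14.

14


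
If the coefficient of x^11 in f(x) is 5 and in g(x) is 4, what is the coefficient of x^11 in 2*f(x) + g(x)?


Scalar multiplication scales coefficients: 2 * 5 = 10.
Then add the g coefficient: 10 + 4
= 14

14


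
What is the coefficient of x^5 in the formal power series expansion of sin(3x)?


The Maclaurin series is sin(t) = sum_{k>=0} (-1)^k t^(2k+1) / (2k+1)!, so substituting t = 3x, only odd powers of x are nonzero, with coefficient of x^(2k+1) equal to (-1)^k 3^(2k+1) / (2k+1)!.
Write 5 = 2*2 + 1, giving the coefficient (-1)^2 * 3^5 / 5! = 243/120 = 81/40.

81/40


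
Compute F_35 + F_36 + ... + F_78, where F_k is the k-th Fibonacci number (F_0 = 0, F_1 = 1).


Use the identity sum_{k=0}^{N} F_k = F_{N+2} - 1 (which follows from F_{k+2} - F_{k+1} = F_k). Then
sum_{k=35}^{78} F_k = (F_{80} - 1) - (F_{36} - 1) = F_{80} - F_{36}.
Computing: F_{80} = 23416728348467685, F_{36} = 14930352, so
Sum = 23416728348467685 - 14930352 = 23416728333537333.

23416728333537333


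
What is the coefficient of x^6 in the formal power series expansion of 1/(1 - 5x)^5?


The general identity 1/(1 - c x)^r = sum_{k>=0} c^k C(k + r - 1, r - 1) x^k follows by substituting y = c x into 1/(1 - y)^r = sum_{k>=0} C(k + r - 1, r - 1) y^k.
For c = 5, r = 5, k = 6:
5^6 * C(10, 4) = 15625 * 210 = 3281250.

3281250


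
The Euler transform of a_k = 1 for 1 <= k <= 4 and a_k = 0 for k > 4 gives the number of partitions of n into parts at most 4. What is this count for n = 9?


Partitions of 9 into parts at most 4:
Using generating function (1-x)^(-1)(1-x^2)^(-1)...(1-x^4)^(-1),
the coefficient of x^9 = 18

18


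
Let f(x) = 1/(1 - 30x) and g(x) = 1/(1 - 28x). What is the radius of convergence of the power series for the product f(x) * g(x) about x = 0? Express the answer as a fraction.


The radius of 1/(1 - 30x) is 1/30 (nearest singularity at x = 1/30), and the radius of 1/(1 - 28x) is 1/28.
The product f(x)*g(x) = 1/((1 - 30x)(1 - 28x)) has singularities at both 1/30 and 1/28, so its radius of convergence is the distance to the nearest one:
min(1/30, 1/28) = 1/30.

1/30


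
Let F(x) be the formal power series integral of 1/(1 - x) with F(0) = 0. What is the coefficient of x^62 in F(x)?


1/(1 - x) = sum_{k>=0} x^k. Integrating termwise and using F(0) = 0 gives
F(x) = sum_{k>=0} x^(k+1) / (k+1) = sum_{m>=1} x^m / m = -ln(1 - x).
So the coefficient of x^62 is 1/62 = 1/62.

1/62


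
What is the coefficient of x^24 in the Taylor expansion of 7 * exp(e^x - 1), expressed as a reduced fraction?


exp(e^x - 1) = sum_{k>=0} Bell_k x^k / k!, where Bell_k is the k-th Bell number.
So the coefficient of x^24 is 7 * Bell_24 / 24!.
Computing: Bell_24 = 445958869294805289 and 24! = 620448401733239439360000, giving
7 * 445958869294805289/620448401733239439360000 = 148652956431601763/29545161987297116160000.

148652956431601763/29545161987297116160000


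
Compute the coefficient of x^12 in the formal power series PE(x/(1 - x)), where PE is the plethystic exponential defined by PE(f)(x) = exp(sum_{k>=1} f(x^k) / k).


For f(x) = x/(1 - x) we have
sum_{k>=1} f(x^k) / k = sum_{k>=1} (1/k) * x^k / (1 - x^k) = sum_{k, m >= 1} x^(k m) / k,
which after exponentiating simplifies to
PE(x/(1 - x)) = prod_{k>=1} 1 / (1 - x^k).
This is the generating function for the partition function p(n), so the coefficient of x^12 is p(12).
Computing p(12) by dynamic programming over parts 1, 2, ..., 12: p(12) = 77.

77


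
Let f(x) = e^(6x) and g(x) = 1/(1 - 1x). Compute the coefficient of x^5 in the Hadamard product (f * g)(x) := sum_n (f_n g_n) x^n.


Expanding: f_k = 6^k/k! (from e^(6x)) and g_k = 1^k (from 1/(1 - 1x)). So the Hadamard coefficient (f * g)_k = 6^k 1^k / k! = (6)^k / k!.
For k = 5: 6^5/5! = 7776/120 = 324/5.

324/5


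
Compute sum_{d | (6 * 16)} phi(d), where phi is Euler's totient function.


First, 6 * 16 = 96. One classical identity is sum_{d | n} phi(d) = n (each k in [1, n] has a unique gcd with n, and among the k's with gcd(k, n) = n/d there are phi(d) of them). So the sum equals 96. We also verify directly:
Divisors of 96: 1, 2, 3, 4, 6, 8, 12, 16, 24, 32, 48, 96.
phi values: 1, 1, 2, 2, 2, 4, 4, 8, 8, 16, 16, 32.
Sum = 96.

96


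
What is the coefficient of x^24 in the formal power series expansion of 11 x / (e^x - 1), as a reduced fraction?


The exponential generating function for Bernoulli numbers is
x / (e^x - 1) = sum_{k>=0} B_k x^k / k!.
So the coefficient of x^24 in 11 x / (e^x - 1) is 11 B_24 / 24!.
Computing: B_24 = -236364091/2730, 24! = 620448401733239439360000, giving
11 * -236364091/2730 / 620448401733239439360000 = -236364091/153984012430158515404800000.

-236364091/153984012430158515404800000


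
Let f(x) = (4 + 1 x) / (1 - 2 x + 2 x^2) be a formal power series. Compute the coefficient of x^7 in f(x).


Write f(x) = sum_{k>=0} a_k x^k. Multiplying both sides by 1 - 2 x + 2 x^2 gives
(1 - 2 x + 2 x^2) sum_{k>=0} a_k x^k = 4 + 1 x.
Matching coefficients:
 x^0: a_0 = 4
 x^1: a_1 - 2 a_0 = 1  =>  a_1 = 2*4 + 1 = 9
 x^k (k >= 2): a_k = 2 a_{k-1} - 2 a_{k-2}.
Iterating: a_2 = 10, a_3 = 2, a_4 = -16, a_5 = -36, a_6 = -40, a_7 = -8.
So the coefficient of x^7 is -8.

-8


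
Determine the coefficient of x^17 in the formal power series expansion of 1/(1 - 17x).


The geometric series identity gives 1/(1 - c x) = sum_{k>=0} c^k x^k, so the coefficient of x^k is c^k.
Here c = 17 and k = 17.
Computing: 17^17 = 827240261886336764177

827240261886336764177


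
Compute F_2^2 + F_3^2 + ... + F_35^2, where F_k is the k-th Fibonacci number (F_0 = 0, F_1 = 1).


There is a standard identity sum_{k=0}^{N} F_k^2 = F_N * F_{N+1} (proved inductively from the telescoping relation F_k^2 = F_k F_{k+1} - F_{k-1} F_k). Then
sum_{k=2}^{35} F_k^2 = F_35 F_36 - F_1 F_2.
Computing: F_35 = 9227465, F_36 = 14930352, F_1 = 1, F_2 = 1.
Sum = 9227465 * 14930352 - 1 * 1 = 137769300517679.

137769300517679


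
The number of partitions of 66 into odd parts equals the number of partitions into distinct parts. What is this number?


Computing partitions of 66 into odd parts (1, 3, 5, ...):
Using the generating function prod_{k>=0} 1/(1-x^(2k+1)),
the count is 20132

20132


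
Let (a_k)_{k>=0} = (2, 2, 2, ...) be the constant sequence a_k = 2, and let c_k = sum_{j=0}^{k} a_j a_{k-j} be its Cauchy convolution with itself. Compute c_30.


Since a_j = 2 for all j >= 0, the convolution sum becomes
c_k = sum_{j=0}^{k} 2 * 2 = 4 * (k + 1).
Equivalently, the generating function of (a_k) is 2/(1 - x) and its square is 4/(1 - x)^2 = sum_{k>=0} 4(k + 1) x^k.
For k = 30: 4 * 31 = 124.

124


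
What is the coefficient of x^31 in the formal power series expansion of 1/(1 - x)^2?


The negative binomial / multiset identity is
1/(1 - x)^r = sum_{k>=0} C(k + r - 1, r - 1) x^k.
Here r = 2 and k = 31, so the coefficient is
C(31 + 1, 1) = C(32, 1)
= 32

32


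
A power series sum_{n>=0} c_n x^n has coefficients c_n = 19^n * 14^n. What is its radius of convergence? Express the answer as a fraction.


By the root test (Cauchy-Hadamard), the radius is R = 1 / limsup_n |c_n|^(1/n).
Here |c_n|^(1/n) = (19^n * 14^n)^(1/n) = 19 * 14 = 266 for all n.
So R = 1/266 = 1/266.

1/266


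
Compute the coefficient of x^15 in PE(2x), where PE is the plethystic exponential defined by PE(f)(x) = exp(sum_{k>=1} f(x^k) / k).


With f(x) = 2x, the exponent is sum_{k>=1} 2 x^k / k = 2 * (-ln(1 - x)). Exponentiating:
PE(2x) = exp(-2 ln(1 - x)) = 1/(1 - x)^2.
By the negative binomial expansion, [x^n] 1/(1 - x)^2 = C(n + 1, 1).
For n = 15: C(16, 1) = 16.

16


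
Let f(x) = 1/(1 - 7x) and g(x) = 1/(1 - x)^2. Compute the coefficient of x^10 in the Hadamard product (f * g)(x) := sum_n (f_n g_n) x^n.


f has coefficients f_k = 7^k. For g = 1/(1 - x)^2 the coefficient is g_k = C(k + 1, 1) = k + 1. The Hadamard coefficient is (f * g)_k = 7^k * (k + 1).
For k = 10: 7^10 * 11 = 282475249 * 11 = 3107227739.

3107227739


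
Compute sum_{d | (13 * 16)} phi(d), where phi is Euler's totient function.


First, 13 * 16 = 208. One classical identity is sum_{d | n} phi(d) = n (each k in [1, n] has a unique gcd with n, and among the k's with gcd(k, n) = n/d there are phi(d) of them). So the sum equals 208. We also verify directly:
Divisors of 208: 1, 2, 4, 8, 13, 16, 26, 52, 104, 208.
phi values: 1, 1, 2, 4, 12, 8, 12, 24, 48, 96.
Sum = 208.

208


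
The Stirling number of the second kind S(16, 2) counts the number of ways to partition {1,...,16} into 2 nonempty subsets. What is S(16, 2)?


Using the explicit formula S(n,k) = (1/k!) sum_{j=0}^{k} (-1)^(k-j) C(k,j) j^n:
S(16, 2) = 32767
Equivalently, S(n,k) is n! times the coefficient of x^n in the EGF (e^x - 1)^k / k!.

32767


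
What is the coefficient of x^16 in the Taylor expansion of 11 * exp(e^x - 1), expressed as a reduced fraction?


exp(e^x - 1) = sum_{k>=0} Bell_k x^k / k!, where Bell_k is the k-th Bell number.
So the coefficient of x^16 is 11 * Bell_16 / 16!.
Computing: Bell_16 = 10480142147 and 16! = 20922789888000, giving
11 * 10480142147/20922789888000 = 10480142147/1902071808000.

10480142147/1902071808000


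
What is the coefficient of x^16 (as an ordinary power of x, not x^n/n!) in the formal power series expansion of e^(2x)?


The exponential series is e^y = sum_{k>=0} y^k / k!. Substituting y = 2x gives
e^(2x) = sum_{k>=0} 2^k x^k / k!.
So the coefficient of x^n is a^n/n! with a = 2, n = 16:
2^16 / 16! = 65536/20922789888000 = 2/638512875

2/638512875


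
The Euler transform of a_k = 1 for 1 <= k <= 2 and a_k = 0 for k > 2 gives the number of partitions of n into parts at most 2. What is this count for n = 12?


Partitions of 12 into parts at most 2:
Using generating function (1-x)^(-1)(1-x^2)^(-1),
the coefficient of x^12 = 7

7


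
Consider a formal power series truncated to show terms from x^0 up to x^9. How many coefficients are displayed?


From x^0 to x^9 inclusive, the count is 9 - 0 + 1 = 10.

10


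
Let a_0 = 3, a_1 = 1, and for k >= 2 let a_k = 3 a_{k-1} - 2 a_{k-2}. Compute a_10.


Iterating the recurrence forward:
a_0 = 3
a_1 = 1
a_2 = 3*1 - 2*3 = -3
a_3 = 3*-3 - 2*1 = -11
a_4 = 3*-11 - 2*-3 = -27
a_5 = 3*-27 - 2*-11 = -59
a_6 = 3*-59 - 2*-27 = -123
a_7 = 3*-123 - 2*-59 = -251
a_8 = 3*-251 - 2*-123 = -507
a_9 = 3*-507 - 2*-251 = -1019
a_10 = 3*-1019 - 2*-507 = -2043
So a_10 = -2043.

-2043


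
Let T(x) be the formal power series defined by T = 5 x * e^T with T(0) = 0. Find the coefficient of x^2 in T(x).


Apply the Lagrange inversion formula: if T = 5 x * phi(T) with phi(t) = e^t, then
[x^n] T = 5^n * (1/n) [t^(n-1)] phi(t)^n = 5^n * (1/n) [t^(n-1)] e^(n t) = 5^n * (1/n) * n^(n-1) / (n-1)! = 5^n * n^(n-1) / n!.
When c = 1 this is the Cayley count of rooted labeled trees on n vertices, divided by n!.
For n = 2: 5^2 * 2^1 / 2! = 25 * 2/2 = 25.

25


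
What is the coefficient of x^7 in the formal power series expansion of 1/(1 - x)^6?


The expansion 1/(1 - x)^r = sum_{k>=0} C(k + r - 1, r - 1) x^k follows from the multiset / negative-binomial theorem (or from repeated differentiation of the geometric series).
For r = 6 and k = 7:
C(12, 5) = 479001600 / (120 * 5040) = 792.

792


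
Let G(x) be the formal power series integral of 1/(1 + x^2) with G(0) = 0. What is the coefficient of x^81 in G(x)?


1/(1 + x^2) = sum_{j>=0} (-1)^j x^(2j). Integrating termwise with G(0) = 0:
G(x) = sum_{j>=0} (-1)^j x^(2j+1) / (2j+1) = arctan(x).
Only odd powers are nonzero. For x^81 write 81 = 2*40 + 1, giving
(-1)^40 / 81 = 1/81 = 1/81.

1/81


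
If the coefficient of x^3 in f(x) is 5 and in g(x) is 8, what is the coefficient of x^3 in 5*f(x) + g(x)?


Scalar multiplication scales coefficients: 5 * 5 = 25.
Then add the g coefficient: 25 + 8
= 33

33


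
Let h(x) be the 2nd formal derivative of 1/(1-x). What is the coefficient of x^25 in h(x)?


Differentiating 2 times: d^2/dx^2 [1/(1-x)] = 2!/(1-x)^3.
The expansion 1/(1-x)^3 = sum_{k>=0} C(k+2, 2) x^k, so the coefficient of x^n in 2!/(1-x)^3 is 2! * C(n+2, 2).
For n = 25: 2 * C(27, 2) = 2 * 351 = 702

702


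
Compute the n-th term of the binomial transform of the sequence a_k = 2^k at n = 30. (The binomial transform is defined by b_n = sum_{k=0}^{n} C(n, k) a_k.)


With a_k = 2^k, b_n = sum_{k=0}^{n} C(n, k) 2^k = (1 + 2)^n by the binomial theorem.
For n = 30: (1 + 2)^30 = 3^30 = 205891132094649.

205891132094649


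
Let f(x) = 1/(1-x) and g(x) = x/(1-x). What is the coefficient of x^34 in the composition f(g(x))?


First simplify the composition: f(g(x)) = 1/(1 - x/(1-x)) = (1-x)/((1-x) - x) = (1-x)/(1-2x).
Now extract the coefficient. Write (1-x)/(1-2x) = 1/(1-2x) - x/(1-2x).
The coefficient of x^n in 1/(1-2x) is 2^n, and in x/(1-2x) is 2^(n-1) (for n >= 1).
So the coefficient of x^34 is 2^34 - 2^33 = 17179869184 - 8589934592 = 8589934592.

8589934592


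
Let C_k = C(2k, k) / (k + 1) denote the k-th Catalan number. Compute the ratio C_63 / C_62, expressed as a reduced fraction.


Using C_k = (2k)! / (k! (k+1)!), the ratio C_{k+1}/C_k simplifies to
C_{k+1}/C_k = [(2k+2)! / ((k+1)! (k+2)!)] * [k! (k+1)! / (2k)!]
 = (2k+2)(2k+1) / ((k+1)(k+2)) = 2(2k+1) / (k+2).
For k = 62: 2(2*62 + 1) / (62 + 2) = 250/64 = 125/32.

125/32


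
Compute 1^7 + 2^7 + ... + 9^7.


This power sum has a closed form given by Faulhaber's formula
sum_{k=1}^{m} k^p = (1 / (p + 1)) * sum_{j=0}^{p} C(p + 1, j) B_j m^(p + 1 - j),
but for small m direct computation is fastest:
1 + 128 + 2187 + 16384 + 78125 + 279936 + 823543 + 2097152 + 4782969 = 8080425.

8080425


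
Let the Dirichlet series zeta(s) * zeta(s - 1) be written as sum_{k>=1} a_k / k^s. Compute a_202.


Convolution gives a_k = sum_{d | k} d * 1 = sum_{d | k} d = sigma(k), the sum of positive divisors of k.
For k = 202, the divisors are 1, 2, 101, 202, so
sigma(202) = 1 + 2 + 101 + 202 = 306.

306
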